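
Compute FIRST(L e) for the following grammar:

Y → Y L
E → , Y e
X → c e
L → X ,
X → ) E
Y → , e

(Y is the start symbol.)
FIRST sets of the non-terminals involved (from the grammar, by fixed-point iteration):
  FIRST(L) = { ')', 'c' }

To compute FIRST(L e), process the symbols left to right:
Symbol L is a non-terminal. Add FIRST(L) \ {ε} = { ')', 'c' }
L is not nullable (ε ∉ FIRST(L)), so stop here.
FIRST(L e) = { ')', 'c' }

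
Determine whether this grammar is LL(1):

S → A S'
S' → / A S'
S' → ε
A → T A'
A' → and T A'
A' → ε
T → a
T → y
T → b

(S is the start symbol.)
Yes, the grammar is LL(1).

A grammar is LL(1) if for each non-terminal N with multiple productions, the predict sets of those productions are pairwise disjoint, where PREDICT(N → α) = (FIRST(α) \ {ε}) ∪ (FOLLOW(N) if α ⇒* ε).

Relevant sets:
  FOLLOW(S') = { $ }
  FOLLOW(A') = { $, '/' }

For S':
  PREDICT(S' → '/' A S') = { '/' }
  PREDICT(S' → ε) = { $ }
For A':
  PREDICT(A' → and T A') = { 'and' }
  PREDICT(A' → ε) = { $, '/' }
For T:
  PREDICT(T → a) = { 'a' }
  PREDICT(T → y) = { 'y' }
  PREDICT(T → b) = { 'b' }
S, A have a single production, so nothing to check there.

All predict sets are disjoint. The grammar IS LL(1).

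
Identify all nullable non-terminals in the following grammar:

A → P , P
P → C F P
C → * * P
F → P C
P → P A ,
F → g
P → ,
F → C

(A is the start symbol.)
A non-terminal is nullable if it can derive ε (the empty string): either it has an ε-production, or it has a production whose right-hand side consists entirely of nullable non-terminals.

There are no ε-productions, so no non-terminal can derive ε.
No non-terminals are nullable.

Answer: None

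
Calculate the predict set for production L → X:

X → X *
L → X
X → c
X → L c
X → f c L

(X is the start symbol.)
PREDICT(L → X) = (FIRST(RHS) \ {ε}) ∪ (FOLLOW(L) if ε ∈ FIRST(RHS), i.e. RHS ⇒* ε)
FIRST(X) = { 'c', 'f' }
FIRST(X) = { 'c', 'f' }
ε ∉ FIRST(X), so FOLLOW(L) is not added.
PREDICT(L → X) = { 'c', 'f' }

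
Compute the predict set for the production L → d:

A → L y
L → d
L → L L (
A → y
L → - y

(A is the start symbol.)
PREDICT(L → d) = (FIRST(RHS) \ {ε}) ∪ (FOLLOW(L) if ε ∈ FIRST(RHS), i.e. RHS ⇒* ε)
FIRST(d) = { 'd' }
ε ∉ FIRST(d), so FOLLOW(L) is not added.
PREDICT(L → d) = { 'd' }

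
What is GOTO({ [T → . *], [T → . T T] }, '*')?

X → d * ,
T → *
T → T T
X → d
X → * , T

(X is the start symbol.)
GOTO(I, '*') = CLOSURE({ [A → αX.β] : [A → α.Xβ] ∈ I, X = '*' })

Items with dot before '*', with the dot advanced:
  [T → . *] → [T → * .]
Closure adds nothing (no advanced item has the dot before a non-terminal).

GOTO = { [T → * .] }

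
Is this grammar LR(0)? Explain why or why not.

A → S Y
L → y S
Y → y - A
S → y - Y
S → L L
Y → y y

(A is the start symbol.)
A grammar is LR(0) if no state in the canonical LR(0) collection has:
  - both a shift item (dot before a terminal) and a complete item (shift-reduce conflict), or
  - two or more complete items (reduce-reduce conflict; the accept item [A' → A .] counts as a complete item here).

Augment with A' → A and build the canonical LR(0) collection (I0 = CLOSURE({[A' → . A]}), then GOTO on every symbol after a dot until no new states appear). It has 15 states:
  I0: { [A → . S Y], [A' → . A], [L → . y S], [S → . L L], [S → . y - Y] }  — shift
  I1: { [A' → A .] }  — accept
  I2: { [L → . y S], [S → L . L] }  — shift
  I3: { [A → S . Y], [Y → . y - A], [Y → . y y] }  — shift
  I4: { [L → . y S], [L → y . S], [S → . L L], [S → . y - Y], [S → y . - Y] }  — shift
  I5: { [S → y - . Y], [Y → . y - A], [Y → . y y] }  — shift
  I6: { [L → y S .] }  — reduce
  I7: { [S → y - Y .] }  — reduce
  I8: { [Y → y . - A], [Y → y . y] }  — shift
  I9: { [A → . S Y], [L → . y S], [S → . L L], [S → . y - Y], [Y → y - . A] }  — shift
  I10: { [Y → y y .] }  — reduce
  I11: { [Y → y - A .] }  — reduce
  I12: { [A → S Y .] }  — reduce
  I13: { [S → L L .] }  — reduce
  I14: { [L → . y S], [L → y . S], [S → . L L], [S → . y - Y] }  — shift

Every state is either a pure shift/goto state or contains exactly one complete item and nothing to shift — no conflicts. The grammar is LR(0).

Answer: Yes, the grammar is LR(0)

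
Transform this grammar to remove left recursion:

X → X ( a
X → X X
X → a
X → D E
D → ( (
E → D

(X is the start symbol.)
X is directly left-recursive. The standard transformation for
  A → A α₁ | ... | A α_m | β₁ | ... | β_n
is
  A  → β₁ A' | ... | β_n A'
  A' → α₁ A' | ... | α_m A' | ε

X → a becomes X → a X'
X → D E becomes X → D E X'
X → X ( a becomes X' → ( a X'
X → X X becomes X' → X X'
Add X' → ε

Productions for other non-terminals are unchanged:
  D → ( (
  E → D

Resulting grammar:
X → a X'
X → D E X'
X' → ( a X'
X' → X X'
X' → ε
D → ( (
E → D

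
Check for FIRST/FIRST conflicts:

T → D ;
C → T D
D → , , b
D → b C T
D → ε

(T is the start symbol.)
No FIRST/FIRST conflicts.

Productions for D:
  D → , , b: FIRST = { ',' }
  D → b C T: FIRST = { 'b' }
  D → ε: FIRST = { ε }
T, C have only one production, so no FIRST/FIRST conflict is possible there.

All alternatives of each non-terminal have pairwise disjoint FIRST sets.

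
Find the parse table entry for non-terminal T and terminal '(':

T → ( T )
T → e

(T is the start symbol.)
To find M[T, '('], we find productions for T where '(' is in the predict set (PREDICT(N → α) = (FIRST(α) \ {ε}) ∪ (FOLLOW(N) if α ⇒* ε)).

T → ( T ): PREDICT = { '(' }
  '(' is in predict set, so this production goes in M[T, '(']
T → e: PREDICT = { 'e' }

M[T, '('] = T → ( T )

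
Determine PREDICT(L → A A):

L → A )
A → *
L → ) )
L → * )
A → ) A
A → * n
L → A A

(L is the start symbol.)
{ ')', '*' }

PREDICT(L → A A) = (FIRST(RHS) \ {ε}) ∪ (FOLLOW(L) if ε ∈ FIRST(RHS), i.e. RHS ⇒* ε)
FIRST(A) = { ')', '*' }
FIRST(A A) = { ')', '*' }
ε ∉ FIRST(A A), so FOLLOW(L) is not added.
PREDICT(L → A A) = { ')', '*' }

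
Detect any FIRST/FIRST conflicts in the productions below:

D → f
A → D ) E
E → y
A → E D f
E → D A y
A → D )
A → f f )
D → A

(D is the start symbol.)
A FIRST/FIRST conflict occurs when two productions N → α and N → β for the same non-terminal have FIRST(α) ∩ FIRST(β) ≠ ∅ (with ε ∈ FIRST of a nullable right-hand side, so two nullable alternatives also conflict).

FIRST sets of the non-terminals at (or reachable through a nullable prefix from) the front of some alternative:
  FIRST(A) = { 'f', 'y' }
  FIRST(D) = { 'f', 'y' }
  FIRST(E) = { 'f', 'y' }

Productions for D:
  D → f: FIRST = { 'f' }
  D → A: FIRST = { 'f', 'y' }
Productions for A:
  A → D ) E: FIRST = { 'f', 'y' }
  A → E D f: FIRST = { 'f', 'y' }
  A → D ): FIRST = { 'f', 'y' }
  A → f f ): FIRST = { 'f' }
Productions for E:
  E → y: FIRST = { 'y' }
  E → D A y: FIRST = { 'f', 'y' }

Conflict for D: D → f and D → A
  Overlap: { 'f' }
Conflict for A: A → D ) E and A → E D f
  Overlap: { 'f', 'y' }
Conflict for A: A → D ) E and A → D )
  Overlap: { 'f', 'y' }
Conflict for A: A → D ) E and A → f f )
  Overlap: { 'f' }
Conflict for A: A → E D f and A → D )
  Overlap: { 'f', 'y' }
Conflict for A: A → E D f and A → f f )
  Overlap: { 'f' }
Conflict for A: A → D ) and A → f f )
  Overlap: { 'f' }
Conflict for E: E → y and E → D A y
  Overlap: { 'y' }

Answer: Yes. D → f / D → A on { 'f' }; A → D ')' E / A → E D f on { 'f', 'y' }; A → D ')' E / A → D ')' on { 'f', 'y' }; A → D ')' E / A → f f ')' on { 'f' }; A → E D f / A → D ')' on { 'f', 'y' }; A → E D f / A → f f ')' on { 'f' }; A → D ')' / A → f f ')' on { 'f' }; E → y / E → D A y on { 'y' }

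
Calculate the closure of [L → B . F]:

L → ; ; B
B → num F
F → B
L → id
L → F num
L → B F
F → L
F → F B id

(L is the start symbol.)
{ [B → . num F], [F → . B], [F → . F B id], [F → . L], [L → . ; ; B], [L → . B F], [L → . F num], [L → . id], [L → B . F] }

Start with: [L → B . F]
  [L → B . F] has the dot before F: add [F → . B], [F → . L], [F → . F B id]
  [F → . B] has the dot before B: add [B → . num F]
  [F → . L] has the dot before L: add [L → . ; ; B], [L → . id], [L → . F num], [L → . B F]
No further items can be added.

CLOSURE = { [B → . num F], [F → . B], [F → . F B id], [F → . L], [L → . ; ; B], [L → . B F], [L → . F num], [L → . id], [L → B . F] }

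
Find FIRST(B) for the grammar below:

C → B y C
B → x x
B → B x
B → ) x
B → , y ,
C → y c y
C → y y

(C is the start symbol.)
To compute FIRST(B), examine every production with B on the left-hand side, reading each right-hand side left to right until a non-nullable symbol is reached.

From B → x x:
  - x is a terminal: add 'x' and stop
From B → B x:
  - B is the symbol being defined: contributes nothing new
    B is not nullable, so stop
From B → ) x:
  - ')' is a terminal: add ')' and stop
From B → , y ,:
  - ',' is a terminal: add ',' and stop

Collecting: FIRST(B) = { ')', ',', 'x' }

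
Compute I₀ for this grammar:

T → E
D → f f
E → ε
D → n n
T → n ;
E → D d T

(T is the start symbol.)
{ [D → . f f], [D → . n n], [E → . D d T], [E → .], [T → . E], [T → . n ;], [T' → . T] }

First, augment the grammar with T' → T
I₀ = CLOSURE({ [T' → . T] }):
  [T' → . T] has the dot before T: add [T → . E], [T → . n ;]
  [T → . E] has the dot before E: add [E → .], [E → . D d T]
  [E → . D d T] has the dot before D: add [D → . f f], [D → . n n]
No further items can be added.

I₀ = { [D → . f f], [D → . n n], [E → . D d T], [E → .], [T → . E], [T → . n ;], [T' → . T] }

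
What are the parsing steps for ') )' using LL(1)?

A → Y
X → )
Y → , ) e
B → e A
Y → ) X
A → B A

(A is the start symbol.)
LL(1) parsing maintains a stack (initially the start symbol over $) and the input. At each step: if the stack top is a terminal, match it against the current input token; if it is a non-terminal N, replace it with the RHS of M[N, lookahead] (the unique production whose predict set contains the lookahead).

Stack is shown with the top on the left.

Stack  Input  Action
--------------------
A $    ) ) $  output A → Y
Y $    ) ) $  output Y → ) X
) X $  ) ) $  match ')'
X $    ) $    output X → )
) $    ) $    match ')'
$      $      accept

The string is accepted.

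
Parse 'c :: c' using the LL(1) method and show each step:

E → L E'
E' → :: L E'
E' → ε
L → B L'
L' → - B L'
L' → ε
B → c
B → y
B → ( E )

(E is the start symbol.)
Stack is shown with the top on the left.

Stack      Input     Action
---------------------------
E $        c :: c $  output E → L E'
L E' $     c :: c $  output L → B L'
B L' E' $  c :: c $  output B → c
c L' E' $  c :: c $  match 'c'
L' E' $    :: c $    output L' → ε
E' $       :: c $    output E' → :: L E'
:: L E' $  :: c $    match '::'
L E' $     c $       output L → B L'
B L' E' $  c $       output B → c
c L' E' $  c $       match 'c'
L' E' $    $         output L' → ε
E' $       $         output E' → ε
$          $         accept

The string is accepted.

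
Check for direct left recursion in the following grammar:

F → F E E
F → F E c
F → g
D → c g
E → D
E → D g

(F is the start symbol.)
Yes, F is left-recursive

Direct left recursion occurs when N → N α for some non-terminal N (the right-hand side begins with the left-hand side itself).

F → F E E: LEFT RECURSIVE (starts with F)
F → F E c: LEFT RECURSIVE (starts with F)
F → g: starts with g
D → c g: starts with c
E → D: starts with D
E → D g: starts with D

The grammar has direct left recursion on: F.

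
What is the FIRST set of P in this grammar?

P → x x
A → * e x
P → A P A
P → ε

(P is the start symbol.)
{ '*', 'x', ε }

To compute FIRST(P), examine every production with P on the left-hand side, reading each right-hand side left to right until a non-nullable symbol is reached.

FIRST sets of the other non-terminals involved (by the same procedure, iterated to a fixed point):
  FIRST(A) = { '*' }

From P → x x:
  - x is a terminal: add 'x' and stop
From P → A P A:
  - A is a non-terminal: add FIRST(A) \ {ε} = { '*' }
    A is not nullable, so stop
From P → ε:
  - ε-production, so ε ∈ FIRST(P)

Collecting: FIRST(P) = { '*', 'x', ε }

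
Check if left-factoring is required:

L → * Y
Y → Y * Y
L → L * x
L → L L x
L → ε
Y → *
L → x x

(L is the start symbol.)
Yes, L has productions with common prefix 'L'

Left-factoring is needed when two productions for the same non-terminal
share a common prefix on the right-hand side.

Productions for L:
  L → * Y
  L → L * x
  L → L L x
  L → ε
  L → x x
Productions for Y:
  Y → Y * Y
  Y → *

Found common prefix 'L' in productions for L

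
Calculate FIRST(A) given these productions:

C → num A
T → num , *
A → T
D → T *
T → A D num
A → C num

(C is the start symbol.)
{ 'num' }

To compute FIRST(A), examine every production with A on the left-hand side, reading each right-hand side left to right until a non-nullable symbol is reached.

FIRST sets of the other non-terminals involved (by the same procedure, iterated to a fixed point):
  FIRST(T) = { 'num' }
  FIRST(C) = { 'num' }

From A → T:
  - T is a non-terminal: add FIRST(T) \ {ε} = { 'num' }
    T is not nullable, so stop
From A → C num:
  - C is a non-terminal: add FIRST(C) \ {ε} = { 'num' }
    C is not nullable, so stop

Collecting: FIRST(A) = { 'num' }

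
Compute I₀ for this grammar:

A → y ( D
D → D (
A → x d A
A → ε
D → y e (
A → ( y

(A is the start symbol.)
{ [A → . ( y], [A → . x d A], [A → . y ( D], [A → .], [A' → . A] }

First, augment the grammar with A' → A
I₀ = CLOSURE({ [A' → . A] }):
  [A' → . A] has the dot before A: add [A → . y ( D], [A → . x d A], [A → .], [A → . ( y]
No further items can be added.

I₀ = { [A → . ( y], [A → . x d A], [A → . y ( D], [A → .], [A' → . A] }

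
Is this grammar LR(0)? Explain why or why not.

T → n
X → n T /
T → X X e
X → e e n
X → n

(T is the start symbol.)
No. Shift-reduce conflict between [T → n .] and [T → . n]

Augment with T' → T and build the canonical LR(0) collection (I0 = CLOSURE({[T' → . T]}), then GOTO on every symbol after a dot until no new states appear). It has 12 states:
  I0: { [T → . X X e], [T → . n], [T' → . T], [X → . e e n], [X → . n T /], [X → . n] }  — shift
  I1: { [T' → T .] }  — accept
  I2: { [T → X . X e], [X → . e e n], [X → . n T /], [X → . n] }  — shift
  I3: { [X → e . e n] }  — shift
  I4: { [T → . X X e], [T → . n], [T → n .], [X → . e e n], [X → . n T /], [X → . n], [X → n . T /], [X → n .] }  — shift, 2 reduces
  I5: { [X → n T . /] }  — shift
  I6: { [X → n T / .] }  — reduce
  I7: { [X → e e . n] }  — shift
  I8: { [X → e e n .] }  — reduce
  I9: { [T → X X . e] }  — shift
  I10: { [T → . X X e], [T → . n], [X → . e e n], [X → . n T /], [X → . n], [X → n . T /], [X → n .] }  — shift, reduce
  I11: { [T → X X e .] }  — reduce

Conflict in state I4:
  Shift-reduce conflict between [T → n .] and [T → . n]
So the grammar is NOT LR(0).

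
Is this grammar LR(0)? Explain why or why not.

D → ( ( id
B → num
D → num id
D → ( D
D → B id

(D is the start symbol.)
No. Shift-reduce conflict between [B → num .] and [D → num . id]

A grammar is LR(0) if no state in the canonical LR(0) collection has:
  - both a shift item (dot before a terminal) and a complete item (shift-reduce conflict), or
  - two or more complete items (reduce-reduce conflict; the accept item [D' → D .] counts as a complete item here).

Augment with D' → D and build the canonical LR(0) collection (I0 = CLOSURE({[D' → . D]}), then GOTO on every symbol after a dot until no new states appear). It has 10 states:
  I0: { [B → . num], [D → . ( ( id], [D → . ( D], [D → . B id], [D → . num id], [D' → . D] }  — shift
  I1: { [B → . num], [D → ( . ( id], [D → ( . D], [D → . ( ( id], [D → . ( D], [D → . B id], [D → . num id] }  — shift
  I2: { [D → B . id] }  — shift
  I3: { [D' → D .] }  — accept
  I4: { [B → num .], [D → num . id] }  — shift, reduce
  I5: { [D → num id .] }  — reduce
  I6: { [D → B id .] }  — reduce
  I7: { [B → . num], [D → ( ( . id], [D → ( . ( id], [D → ( . D], [D → . ( ( id], [D → . ( D], [D → . B id], [D → . num id] }  — shift
  I8: { [D → ( D .] }  — reduce
  I9: { [D → ( ( id .] }  — reduce

Conflict in state I4:
  Shift-reduce conflict between [B → num .] and [D → num . id]
So the grammar is NOT LR(0).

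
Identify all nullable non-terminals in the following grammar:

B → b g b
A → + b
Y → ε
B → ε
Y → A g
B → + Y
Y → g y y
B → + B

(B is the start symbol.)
A non-terminal is nullable if it can derive ε (the empty string): either it has an ε-production, or it has a production whose right-hand side consists entirely of nullable non-terminals.

ε-productions: Y → ε, B → ε
So Y, B are immediately nullable.
No further non-terminal can be added: every production for the remaining non-terminals contains a terminal or a non-nullable non-terminal.
Nullable = { 'B', 'Y' }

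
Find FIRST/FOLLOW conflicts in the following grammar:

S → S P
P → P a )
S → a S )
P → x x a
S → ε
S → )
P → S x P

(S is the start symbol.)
A FIRST/FOLLOW conflict occurs when a non-terminal N has a nullable alternative N → β (β ⇒* ε) and another alternative N → α with FIRST(α) ∩ FOLLOW(N) ≠ ∅: on such a lookahead the parser cannot decide between expanding α and letting N vanish via β.

Nullable non-terminals: S.
FIRST sets used below: FIRST(S) = { ')', 'a', 'x', ε }, FIRST(P) = { ')', 'a', 'x' }

S: nullable alternative(s) S → ε; FOLLOW(S) = { $, ')', 'a', 'x' }
  S → S P: FIRST \ {ε} = { ')', 'a', 'x' } — overlaps FOLLOW(S) on { ')', 'a', 'x' }: CONFLICT
  S → a S ): FIRST \ {ε} = { 'a' } — overlaps FOLLOW(S) on { 'a' }: CONFLICT
  S → ε: FIRST \ {ε} = { } — this is the only nullable alternative, skip
  S → ): FIRST \ {ε} = { ')' } — overlaps FOLLOW(S) on { ')' }: CONFLICT

P has no nullable alternative, so no FIRST/FOLLOW check is needed there.

So the grammar has 3 FIRST/FOLLOW conflicts (marked CONFLICT above).

Answer: Yes. S → S P with FOLLOW(S) on { ')', 'a', 'x' }; S → a S ')' with FOLLOW(S) on { 'a' }; S → ')' with FOLLOW(S) on { ')' }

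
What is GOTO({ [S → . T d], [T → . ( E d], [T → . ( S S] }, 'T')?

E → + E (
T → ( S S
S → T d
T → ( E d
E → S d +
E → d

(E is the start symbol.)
GOTO(I, 'T') = CLOSURE({ [A → αX.β] : [A → α.Xβ] ∈ I, X = 'T' })

Items with dot before 'T', with the dot advanced:
  [S → . T d] → [S → T . d]
Closure adds nothing (no advanced item has the dot before a non-terminal).

GOTO = { [S → T . d] }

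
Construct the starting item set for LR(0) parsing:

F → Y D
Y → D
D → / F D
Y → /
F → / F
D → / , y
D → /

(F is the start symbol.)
First, augment the grammar with F' → F
I₀ = CLOSURE({ [F' → . F] }):
  [F' → . F] has the dot before F: add [F → . Y D], [F → . / F]
  [F → . Y D] has the dot before Y: add [Y → . D], [Y → . /]
  [Y → . D] has the dot before D: add [D → . / F D], [D → . / , y], [D → . /]
No further items can be added.

I₀ = { [D → . / , y], [D → . / F D], [D → . /], [F → . / F], [F → . Y D], [F' → . F], [Y → . /], [Y → . D] }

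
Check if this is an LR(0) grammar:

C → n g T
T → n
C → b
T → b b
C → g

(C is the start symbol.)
A grammar is LR(0) if no state in the canonical LR(0) collection has:
  - both a shift item (dot before a terminal) and a complete item (shift-reduce conflict), or
  - two or more complete items (reduce-reduce conflict; the accept item [C' → C .] counts as a complete item here).

Augment with C' → C and build the canonical LR(0) collection (I0 = CLOSURE({[C' → . C]}), then GOTO on every symbol after a dot until no new states appear). It has 10 states:
  I0: { [C → . b], [C → . g], [C → . n g T], [C' → . C] }  — shift
  I1: { [C' → C .] }  — accept
  I2: { [C → b .] }  — reduce
  I3: { [C → g .] }  — reduce
  I4: { [C → n . g T] }  — shift
  I5: { [C → n g . T], [T → . b b], [T → . n] }  — shift
  I6: { [C → n g T .] }  — reduce
  I7: { [T → b . b] }  — shift
  I8: { [T → n .] }  — reduce
  I9: { [T → b b .] }  — reduce

Every state is either a pure shift/goto state or contains exactly one complete item and nothing to shift — no conflicts. The grammar is LR(0).

Answer: Yes, the grammar is LR(0)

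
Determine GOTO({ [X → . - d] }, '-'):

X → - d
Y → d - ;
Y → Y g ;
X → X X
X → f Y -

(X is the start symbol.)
{ [X → - . d] }

GOTO(I, '-') = CLOSURE({ [A → αX.β] : [A → α.Xβ] ∈ I, X = '-' })

Items with dot before '-', with the dot advanced:
  [X → . - d] → [X → - . d]
Closure adds nothing (no advanced item has the dot before a non-terminal).

GOTO = { [X → - . d] }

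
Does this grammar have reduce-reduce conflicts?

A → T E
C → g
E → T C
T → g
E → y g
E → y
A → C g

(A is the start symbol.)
Augment with A' → A and build the canonical LR(0) collection (I0 = CLOSURE({[A' → . A]}), then GOTO on every symbol after a dot until no new states appear). It has 13 states:
  I0: { [A → . C g], [A → . T E], [A' → . A], [C → . g], [T → . g] }  — shift
  I1: { [A' → A .] }  — accept
  I2: { [A → C . g] }  — shift
  I3: { [A → T . E], [E → . T C], [E → . y g], [E → . y], [T → . g] }  — shift
  I4: { [C → g .], [T → g .] }  — 2 reduces
  I5: { [A → T E .] }  — reduce
  I6: { [C → . g], [E → T . C] }  — shift
  I7: { [T → g .] }  — reduce
  I8: { [E → y . g], [E → y .] }  — shift, reduce
  I9: { [E → y g .] }  — reduce
  I10: { [E → T C .] }  — reduce
  I11: { [C → g .] }  — reduce
  I12: { [A → C g .] }  — reduce

I4 contains complete items [C → g .], [T → g .] — reduce-reduce conflict.

Answer: Yes — I4: [C → g .] vs [T → g .]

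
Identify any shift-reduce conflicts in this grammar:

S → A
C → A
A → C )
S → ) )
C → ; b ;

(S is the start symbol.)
No shift-reduce conflicts

A shift-reduce conflict occurs when an LR(0) state has both:
  - a complete (reduce) item [A → α .] (dot at the end), and
  - a shift item [B → β . c γ] (dot before a terminal).

Augment with S' → S and build the canonical LR(0) collection (I0 = CLOSURE({[S' → . S]}), then GOTO on every symbol after a dot until no new states appear). It has 10 states:
  I0: { [A → . C )], [C → . ; b ;], [C → . A], [S → . ) )], [S → . A], [S' → . S] }  — shift
  I1: { [S → ) . )] }  — shift
  I2: { [C → ; . b ;] }  — shift
  I3: { [C → A .], [S → A .] }  — 2 reduces
  I4: { [A → C . )] }  — shift
  I5: { [S' → S .] }  — accept
  I6: { [A → C ) .] }  — reduce
  I7: { [C → ; b . ;] }  — shift
  I8: { [C → ; b ; .] }  — reduce
  I9: { [S → ) ) .] }  — reduce

No state contains both a complete item and a shift item.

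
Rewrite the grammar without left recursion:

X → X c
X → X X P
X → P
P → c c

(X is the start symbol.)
X → P X'
X' → c X'
X' → X P X'
X' → ε
P → c c

X is directly left-recursive. The standard transformation for
  A → A α₁ | ... | A α_m | β₁ | ... | β_n
is
  A  → β₁ A' | ... | β_n A'
  A' → α₁ A' | ... | α_m A' | ε

X → P becomes X → P X'
X → X c becomes X' → c X'
X → X X P becomes X' → X P X'
Add X' → ε

Productions for other non-terminals are unchanged:
  P → c c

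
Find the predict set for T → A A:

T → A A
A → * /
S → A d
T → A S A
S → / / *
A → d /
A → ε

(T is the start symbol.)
{ $, '*', 'd' }

PREDICT(T → A A) = (FIRST(RHS) \ {ε}) ∪ (FOLLOW(T) if ε ∈ FIRST(RHS), i.e. RHS ⇒* ε)
FIRST(A) = { '*', 'd', ε }
FIRST(A A) = { '*', 'd', ε }
ε ∈ FIRST(A A) (the right-hand side is nullable), so add FOLLOW(T) = { $ }
PREDICT(T → A A) = { $, '*', 'd' }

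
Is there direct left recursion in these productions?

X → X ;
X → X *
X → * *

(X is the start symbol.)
Yes, X is left-recursive

X → X ;: LEFT RECURSIVE (starts with X)
X → X *: LEFT RECURSIVE (starts with X)
X → * *: starts with '*'

The grammar has direct left recursion on: X.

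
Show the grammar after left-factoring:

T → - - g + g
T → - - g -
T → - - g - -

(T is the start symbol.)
T → - - g T'
T' → + g
T' → - T''
T'' → ε
T'' → -

Left-factoring transforms A → αβ₁ | αβ₂ into A → αA' and A' → β₁ | β₂
(α is the longest common prefix among the alternatives). Repeat until
no nonterminal has two alternatives with a common prefix.

Round 1: T has alternatives sharing prefix '- - g'. Introduce T': T → - - g T'
  Add: T' → + g
  Add: T' → -
  Add: T' → - -

Round 2: T' has alternatives sharing prefix '-'. Introduce T'': T' → - T''
  Add: T'' → ε
  Add: T'' → -

No remaining common prefixes — done.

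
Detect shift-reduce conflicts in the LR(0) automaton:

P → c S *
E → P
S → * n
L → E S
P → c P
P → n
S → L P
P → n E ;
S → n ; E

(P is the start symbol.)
Yes — I3: [P → n .] vs [P → . c P]; I12: [P → n .] vs [P → . c P]

A shift-reduce conflict occurs when an LR(0) state has both:
  - a complete (reduce) item [A → α .] (dot at the end), and
  - a shift item [B → β . c γ] (dot before a terminal).

Augment with P' → P and build the canonical LR(0) collection (I0 = CLOSURE({[P' → . P]}), then GOTO on every symbol after a dot until no new states appear). It has 19 states:
  I0: { [P → . c P], [P → . c S *], [P → . n E ;], [P → . n], [P' → . P] }  — shift
  I1: { [P' → P .] }  — accept
  I2: { [E → . P], [L → . E S], [P → . c P], [P → . c S *], [P → . n E ;], [P → . n], [P → c . P], [P → c . S *], [S → . * n], [S → . L P], [S → . n ; E] }  — shift
  I3: { [E → . P], [P → . c P], [P → . c S *], [P → . n E ;], [P → . n], [P → n . E ;], [P → n .] }  — shift, reduce
  I4: { [P → n E . ;] }  — shift
  I5: { [E → P .] }  — reduce
  I6: { [P → n E ; .] }  — reduce
  I7: { [S → * . n] }  — shift
  I8: { [E → . P], [L → . E S], [L → E . S], [P → . c P], [P → . c S *], [P → . n E ;], [P → . n], [S → . * n], [S → . L P], [S → . n ; E] }  — shift
  I9: { [P → . c P], [P → . c S *], [P → . n E ;], [P → . n], [S → L . P] }  — shift
  I10: { [E → P .], [P → c P .] }  — 2 reduces
  I11: { [P → c S . *] }  — shift
  I12: { [E → . P], [P → . c P], [P → . c S *], [P → . n E ;], [P → . n], [P → n . E ;], [P → n .], [S → n . ; E] }  — shift, reduce
  I13: { [E → . P], [P → . c P], [P → . c S *], [P → . n E ;], [P → . n], [S → n ; . E] }  — shift
  I14: { [S → n ; E .] }  — reduce
  I15: { [P → c S * .] }  — reduce
  I16: { [S → L P .] }  — reduce
  I17: { [L → E S .] }  — reduce
  I18: { [S → * n .] }  — reduce

I3 contains reduce item [P → n .] and shift items [P → . c P], [P → . c S *], [P → . n], [P → . n E ;] — shift-reduce conflict.
I12 contains reduce item [P → n .] and shift items [P → . c P], [P → . c S *], [P → . n], [P → . n E ;], [S → n . ; E] — shift-reduce conflict.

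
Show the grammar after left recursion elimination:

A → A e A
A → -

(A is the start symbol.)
A → - A'
A' → e A A'
A' → ε

A is directly left-recursive. The standard transformation for
  A → A α₁ | ... | A α_m | β₁ | ... | β_n
is
  A  → β₁ A' | ... | β_n A'
  A' → α₁ A' | ... | α_m A' | ε

A → - becomes A → - A'
A → A e A becomes A' → e A A'
Add A' → ε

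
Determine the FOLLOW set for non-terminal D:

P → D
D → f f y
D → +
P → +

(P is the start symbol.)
{ $ }

In P → D: D is at the end, add FOLLOW(P)

The FOLLOW sets referred to above (computed the same way, to a fixed point):
  FOLLOW(P) = { $ }

Taking the union: FOLLOW(D) = { $ }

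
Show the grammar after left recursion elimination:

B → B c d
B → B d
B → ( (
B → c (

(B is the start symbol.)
B → ( ( B'
B → c ( B'
B' → c d B'
B' → d B'
B' → ε

B is directly left-recursive. The standard transformation for
  A → A α₁ | ... | A α_m | β₁ | ... | β_n
is
  A  → β₁ A' | ... | β_n A'
  A' → α₁ A' | ... | α_m A' | ε

B → ( ( becomes B → ( ( B'
B → c ( becomes B → c ( B'
B → B c d becomes B' → c d B'
B → B d becomes B' → d B'
Add B' → ε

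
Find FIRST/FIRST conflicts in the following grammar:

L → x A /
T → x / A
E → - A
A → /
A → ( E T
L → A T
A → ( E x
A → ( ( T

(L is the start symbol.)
FIRST sets of the non-terminals at (or reachable through a nullable prefix from) the front of some alternative:
  FIRST(A) = { '(', '/' }

Productions for L:
  L → x A /: FIRST = { 'x' }
  L → A T: FIRST = { '(', '/' }
Productions for A:
  A → /: FIRST = { '/' }
  A → ( E T: FIRST = { '(' }
  A → ( E x: FIRST = { '(' }
  A → ( ( T: FIRST = { '(' }
T, E have only one production, so no FIRST/FIRST conflict is possible there.

Conflict for A: A → ( E T and A → ( E x
  Overlap: { '(' }
Conflict for A: A → ( E T and A → ( ( T
  Overlap: { '(' }
Conflict for A: A → ( E x and A → ( ( T
  Overlap: { '(' }

Answer: Yes. A → '(' E T / A → '(' E x on { '(' }; A → '(' E T / A → '(' '(' T on { '(' }; A → '(' E x / A → '(' '(' T on { '(' }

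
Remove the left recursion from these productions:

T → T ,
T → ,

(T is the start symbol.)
T is directly left-recursive. The standard transformation for
  A → A α₁ | ... | A α_m | β₁ | ... | β_n
is
  A  → β₁ A' | ... | β_n A'
  A' → α₁ A' | ... | α_m A' | ε

T → , becomes T → , T'
T → T , becomes T' → , T'
Add T' → ε

Resulting grammar:
T → , T'
T' → , T'
T' → ε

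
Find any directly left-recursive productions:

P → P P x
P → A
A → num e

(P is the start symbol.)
Yes, P is left-recursive

Direct left recursion occurs when N → N α for some non-terminal N (the right-hand side begins with the left-hand side itself).

P → P P x: LEFT RECURSIVE (starts with P)
P → A: starts with A
A → num e: starts with num

The grammar has direct left recursion on: P.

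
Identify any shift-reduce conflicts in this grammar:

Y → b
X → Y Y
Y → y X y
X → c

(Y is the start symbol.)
A shift-reduce conflict occurs when an LR(0) state has both:
  - a complete (reduce) item [A → α .] (dot at the end), and
  - a shift item [B → β . c γ] (dot before a terminal).

Augment with Y' → Y and build the canonical LR(0) collection (I0 = CLOSURE({[Y' → . Y]}), then GOTO on every symbol after a dot until no new states appear). It has 9 states:
  I0: { [Y → . b], [Y → . y X y], [Y' → . Y] }  — shift
  I1: { [Y' → Y .] }  — accept
  I2: { [Y → b .] }  — reduce
  I3: { [X → . Y Y], [X → . c], [Y → . b], [Y → . y X y], [Y → y . X y] }  — shift
  I4: { [Y → y X . y] }  — shift
  I5: { [X → Y . Y], [Y → . b], [Y → . y X y] }  — shift
  I6: { [X → c .] }  — reduce
  I7: { [X → Y Y .] }  — reduce
  I8: { [Y → y X y .] }  — reduce

No state contains both a complete item and a shift item.

Answer: No shift-reduce conflicts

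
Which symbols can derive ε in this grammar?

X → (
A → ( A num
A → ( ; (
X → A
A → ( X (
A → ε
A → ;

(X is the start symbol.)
ε-productions: A → ε
So A is immediately nullable.
X → A: every symbol on the right is nullable, so X is nullable too.
Every non-terminal is now nullable.
Nullable = { 'A', 'X' }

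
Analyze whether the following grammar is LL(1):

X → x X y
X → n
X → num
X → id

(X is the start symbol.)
For X:
  PREDICT(X → x X y) = { 'x' }
  PREDICT(X → n) = { 'n' }
  PREDICT(X → num) = { 'num' }
  PREDICT(X → id) = { 'id' }

All predict sets are disjoint. The grammar IS LL(1).

Answer: Yes, the grammar is LL(1).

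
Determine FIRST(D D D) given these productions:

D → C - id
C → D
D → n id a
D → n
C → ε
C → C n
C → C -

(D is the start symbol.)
FIRST sets of the non-terminals involved (from the grammar, by fixed-point iteration):
  FIRST(D) = { '-', 'n' }

To compute FIRST(D D D), process the symbols left to right:
Symbol D is a non-terminal. Add FIRST(D) \ {ε} = { '-', 'n' }
D is not nullable (ε ∉ FIRST(D)), so stop here.
FIRST(D D D) = { '-', 'n' }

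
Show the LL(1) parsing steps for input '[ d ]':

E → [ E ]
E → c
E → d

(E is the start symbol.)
Stack is shown with the top on the left.

Stack    Input    Action
------------------------
E $      [ d ] $  output E → [ E ]
[ E ] $  [ d ] $  match '['
E ] $    d ] $    output E → d
d ] $    d ] $    match 'd'
] $      ] $      match ']'
$        $        accept

The string is accepted.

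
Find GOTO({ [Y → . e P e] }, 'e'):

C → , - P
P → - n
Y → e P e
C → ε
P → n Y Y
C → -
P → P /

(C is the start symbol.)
{ [P → . - n], [P → . P /], [P → . n Y Y], [Y → e . P e] }

GOTO(I, 'e') = CLOSURE({ [A → αX.β] : [A → α.Xβ] ∈ I, X = 'e' })

Items with dot before 'e', with the dot advanced:
  [Y → . e P e] → [Y → e . P e]
Closure of the advanced items:
  [Y → e . P e] has the dot before P: add [P → . - n], [P → . n Y Y], [P → . P /]

GOTO = { [P → . - n], [P → . P /], [P → . n Y Y], [Y → e . P e] }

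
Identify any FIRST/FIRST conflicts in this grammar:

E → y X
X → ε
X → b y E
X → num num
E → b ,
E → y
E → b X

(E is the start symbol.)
Productions for E:
  E → y X: FIRST = { 'y' }
  E → b ,: FIRST = { 'b' }
  E → y: FIRST = { 'y' }
  E → b X: FIRST = { 'b' }
Productions for X:
  X → ε: FIRST = { ε }
  X → b y E: FIRST = { 'b' }
  X → num num: FIRST = { 'num' }

Conflict for E: E → y X and E → y
  Overlap: { 'y' }
Conflict for E: E → b , and E → b X
  Overlap: { 'b' }

Answer: Yes. E → y X / E → y on { 'y' }; E → b ',' / E → b X on { 'b' }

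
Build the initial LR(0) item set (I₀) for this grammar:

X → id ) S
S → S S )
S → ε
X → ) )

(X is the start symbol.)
First, augment the grammar with X' → X
I₀ = CLOSURE({ [X' → . X] }):
  [X' → . X] has the dot before X: add [X → . id ) S], [X → . ) )]
No further items can be added.

I₀ = { [X → . ) )], [X → . id ) S], [X' → . X] }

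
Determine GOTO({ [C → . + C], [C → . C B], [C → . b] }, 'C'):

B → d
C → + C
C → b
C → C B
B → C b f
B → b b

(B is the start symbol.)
GOTO(I, 'C') = CLOSURE({ [A → αX.β] : [A → α.Xβ] ∈ I, X = 'C' })

Items with dot before 'C', with the dot advanced:
  [C → . C B] → [C → C . B]
Closure of the advanced items:
  [C → C . B] has the dot before B: add [B → . d], [B → . C b f], [B → . b b]
  [B → . C b f] has the dot before C: add [C → . + C], [C → . b], [C → . C B]

GOTO = { [B → . C b f], [B → . b b], [B → . d], [C → . + C], [C → . C B], [C → . b], [C → C . B] }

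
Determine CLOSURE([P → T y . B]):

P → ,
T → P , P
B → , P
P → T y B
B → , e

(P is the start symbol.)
{ [B → . , P], [B → . , e], [P → T y . B] }

To compute CLOSURE, for each item [A → α.Bβ] where B is a non-terminal, add [B → .γ] for all productions B → γ; repeat for the newly added items until nothing changes.

Start with: [P → T y . B]
  [P → T y . B] has the dot before B: add [B → . , P], [B → . , e]
No further items can be added.

CLOSURE = { [B → . , P], [B → . , e], [P → T y . B] }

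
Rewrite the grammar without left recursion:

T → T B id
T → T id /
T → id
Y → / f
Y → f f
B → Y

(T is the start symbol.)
T is directly left-recursive. The standard transformation for
  A → A α₁ | ... | A α_m | β₁ | ... | β_n
is
  A  → β₁ A' | ... | β_n A'
  A' → α₁ A' | ... | α_m A' | ε

T → id becomes T → id T'
T → T B id becomes T' → B id T'
T → T id / becomes T' → id / T'
Add T' → ε

Productions for other non-terminals are unchanged:
  Y → / f
  Y → f f
  B → Y

Resulting grammar:
T → id T'
T' → B id T'
T' → id / T'
T' → ε
Y → / f
Y → f f
B → Y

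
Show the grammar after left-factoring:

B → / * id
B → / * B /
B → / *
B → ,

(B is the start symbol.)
Left-factoring transforms A → αβ₁ | αβ₂ into A → αA' and A' → β₁ | β₂
(α is the longest common prefix among the alternatives). Repeat until
no nonterminal has two alternatives with a common prefix.

Round 1: B has alternatives sharing prefix '/ *'. Introduce B': B → / * B'
  Add: B' → id
  Add: B' → B /
  Add: B' → ε

No remaining common prefixes — done.

Resulting grammar:
B → / * B'
B' → id
B' → B /
B' → ε
B → ,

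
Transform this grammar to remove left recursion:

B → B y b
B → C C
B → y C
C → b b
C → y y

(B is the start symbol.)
B → C C B'
B → y C B'
B' → y b B'
B' → ε
C → b b
C → y y

B is directly left-recursive. The standard transformation for
  A → A α₁ | ... | A α_m | β₁ | ... | β_n
is
  A  → β₁ A' | ... | β_n A'
  A' → α₁ A' | ... | α_m A' | ε

B → C C becomes B → C C B'
B → y C becomes B → y C B'
B → B y b becomes B' → y b B'
Add B' → ε

Productions for other non-terminals are unchanged:
  C → b b
  C → y y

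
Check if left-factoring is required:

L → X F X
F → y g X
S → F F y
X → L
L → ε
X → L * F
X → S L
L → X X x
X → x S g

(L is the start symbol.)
Left-factoring is needed when two productions for the same non-terminal
share a common prefix on the right-hand side.

Productions for L:
  L → X F X
  L → ε
  L → X X x
Productions for X:
  X → L
  X → L * F
  X → S L
  X → x S g

Found common prefix 'X' in productions for L
Found common prefix 'L' in productions for X

Answer: Yes, L has productions with common prefix 'X'; X has productions with common prefix 'L'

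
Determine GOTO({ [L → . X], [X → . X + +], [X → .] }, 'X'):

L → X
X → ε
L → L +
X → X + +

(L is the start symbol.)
{ [L → X .], [X → X . + +] }

GOTO(I, 'X') = CLOSURE({ [A → αX.β] : [A → α.Xβ] ∈ I, X = 'X' })

Items with dot before 'X', with the dot advanced:
  [L → . X] → [L → X .]
  [X → . X + +] → [X → X . + +]
Closure adds nothing (no advanced item has the dot before a non-terminal).

GOTO = { [L → X .], [X → X . + +] }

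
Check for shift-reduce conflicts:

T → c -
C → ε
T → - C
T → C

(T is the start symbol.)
Augment with T' → T and build the canonical LR(0) collection (I0 = CLOSURE({[T' → . T]}), then GOTO on every symbol after a dot until no new states appear). It has 7 states:
  I0: { [C → .], [T → . - C], [T → . C], [T → . c -], [T' → . T] }  — shift, reduce
  I1: { [C → .], [T → - . C] }  — reduce
  I2: { [T → C .] }  — reduce
  I3: { [T' → T .] }  — accept
  I4: { [T → c . -] }  — shift
  I5: { [T → c - .] }  — reduce
  I6: { [T → - C .] }  — reduce

I0 contains reduce item [C → .] and shift items [T → . - C], [T → . c -] — shift-reduce conflict.

Answer: Yes — I0: [C → .] vs [T → . - C]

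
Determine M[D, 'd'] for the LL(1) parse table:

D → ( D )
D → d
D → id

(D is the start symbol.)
To find M[D, 'd'], we find productions for D where 'd' is in the predict set (PREDICT(N → α) = (FIRST(α) \ {ε}) ∪ (FOLLOW(N) if α ⇒* ε)).

D → ( D ): PREDICT = { '(' }
D → d: PREDICT = { 'd' }
  'd' is in predict set, so this production goes in M[D, 'd']
D → id: PREDICT = { 'id' }

M[D, 'd'] = D → d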